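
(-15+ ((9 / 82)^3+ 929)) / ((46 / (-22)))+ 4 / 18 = -49865794091 / 114133176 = -436.91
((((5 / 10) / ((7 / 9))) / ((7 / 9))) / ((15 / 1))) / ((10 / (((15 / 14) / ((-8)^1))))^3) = -0.00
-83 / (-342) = 83 / 342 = 0.24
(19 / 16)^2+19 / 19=617 / 256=2.41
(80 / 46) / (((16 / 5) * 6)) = 0.09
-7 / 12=-0.58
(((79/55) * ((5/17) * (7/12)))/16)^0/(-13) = -1/13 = -0.08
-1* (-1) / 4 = 1 / 4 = 0.25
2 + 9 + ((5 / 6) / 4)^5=87591989 / 7962624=11.00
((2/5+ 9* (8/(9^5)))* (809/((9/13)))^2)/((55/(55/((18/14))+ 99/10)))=313727731199779/597871125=524741.40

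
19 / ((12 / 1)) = 19 / 12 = 1.58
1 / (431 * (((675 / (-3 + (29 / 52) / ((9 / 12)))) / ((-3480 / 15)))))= 20416 / 11346075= 0.00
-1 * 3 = -3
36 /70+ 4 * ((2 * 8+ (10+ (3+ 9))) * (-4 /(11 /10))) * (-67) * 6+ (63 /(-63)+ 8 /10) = 85545721 /385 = 222196.68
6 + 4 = 10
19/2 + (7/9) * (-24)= -55/6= -9.17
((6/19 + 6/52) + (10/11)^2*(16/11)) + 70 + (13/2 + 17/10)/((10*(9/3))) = 1772985131/24656775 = 71.91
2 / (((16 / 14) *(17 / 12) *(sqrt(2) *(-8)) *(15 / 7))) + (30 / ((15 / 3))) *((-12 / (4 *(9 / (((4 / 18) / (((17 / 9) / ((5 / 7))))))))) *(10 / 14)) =-100 / 833 -49 *sqrt(2) / 1360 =-0.17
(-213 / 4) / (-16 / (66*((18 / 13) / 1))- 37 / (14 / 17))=1.18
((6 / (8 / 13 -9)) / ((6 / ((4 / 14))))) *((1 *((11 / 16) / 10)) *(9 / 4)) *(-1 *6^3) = 34749 / 30520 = 1.14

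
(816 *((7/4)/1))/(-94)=-714/47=-15.19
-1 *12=-12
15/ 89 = 0.17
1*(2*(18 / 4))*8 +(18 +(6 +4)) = 100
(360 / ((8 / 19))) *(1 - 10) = -7695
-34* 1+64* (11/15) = 194/15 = 12.93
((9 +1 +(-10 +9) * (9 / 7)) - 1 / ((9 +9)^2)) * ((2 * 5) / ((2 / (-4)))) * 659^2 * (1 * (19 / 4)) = -815108523115 / 2268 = -359395292.38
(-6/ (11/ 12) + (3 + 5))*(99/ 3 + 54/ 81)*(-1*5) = -8080/ 33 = -244.85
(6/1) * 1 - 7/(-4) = 31/4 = 7.75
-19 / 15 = -1.27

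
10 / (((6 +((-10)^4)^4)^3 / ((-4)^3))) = -80 / 125000000000000225000000000000135000000000000027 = -0.00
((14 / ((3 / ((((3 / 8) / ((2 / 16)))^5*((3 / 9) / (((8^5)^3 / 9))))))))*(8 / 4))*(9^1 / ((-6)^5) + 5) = 272097 / 281474976710656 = 0.00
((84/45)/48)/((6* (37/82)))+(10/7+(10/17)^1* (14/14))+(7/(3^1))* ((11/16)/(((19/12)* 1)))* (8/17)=113296147/45174780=2.51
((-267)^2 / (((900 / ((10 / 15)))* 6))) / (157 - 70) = 7921 / 78300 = 0.10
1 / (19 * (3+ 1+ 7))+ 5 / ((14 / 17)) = 17779 / 2926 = 6.08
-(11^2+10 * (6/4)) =-136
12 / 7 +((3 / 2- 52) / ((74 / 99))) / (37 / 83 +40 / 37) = -620483 / 14588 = -42.53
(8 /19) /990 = 4 /9405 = 0.00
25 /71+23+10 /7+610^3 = 112809569316 /497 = 226981024.78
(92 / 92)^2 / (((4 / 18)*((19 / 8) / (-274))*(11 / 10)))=-98640 / 209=-471.96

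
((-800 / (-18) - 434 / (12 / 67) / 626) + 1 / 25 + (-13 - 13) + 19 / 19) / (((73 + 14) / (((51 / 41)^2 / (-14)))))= -43831763 / 2209842600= -0.02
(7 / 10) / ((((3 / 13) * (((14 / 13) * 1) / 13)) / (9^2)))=59319 / 20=2965.95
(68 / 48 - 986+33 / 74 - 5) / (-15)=439177 / 6660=65.94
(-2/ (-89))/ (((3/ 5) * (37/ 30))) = 0.03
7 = 7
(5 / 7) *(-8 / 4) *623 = -890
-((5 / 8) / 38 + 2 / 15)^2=-466489 / 20793600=-0.02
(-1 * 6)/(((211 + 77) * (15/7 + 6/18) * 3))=-7/2496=-0.00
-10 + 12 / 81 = -266 / 27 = -9.85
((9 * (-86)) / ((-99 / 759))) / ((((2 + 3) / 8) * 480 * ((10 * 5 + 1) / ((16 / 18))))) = 3956 / 11475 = 0.34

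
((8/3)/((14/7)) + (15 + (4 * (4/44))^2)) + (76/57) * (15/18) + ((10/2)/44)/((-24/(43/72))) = 14697923/836352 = 17.57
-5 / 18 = -0.28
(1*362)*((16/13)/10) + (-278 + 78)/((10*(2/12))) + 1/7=-34263/455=-75.30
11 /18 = 0.61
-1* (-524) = 524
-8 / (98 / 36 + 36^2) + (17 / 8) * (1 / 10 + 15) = 59997239 / 1870160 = 32.08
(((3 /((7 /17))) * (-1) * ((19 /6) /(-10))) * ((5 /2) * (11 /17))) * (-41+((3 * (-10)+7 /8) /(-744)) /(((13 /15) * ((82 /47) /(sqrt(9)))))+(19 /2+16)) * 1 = -57.56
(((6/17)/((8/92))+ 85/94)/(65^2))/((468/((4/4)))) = 7931/3159725400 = 0.00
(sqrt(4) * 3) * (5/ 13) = 30/ 13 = 2.31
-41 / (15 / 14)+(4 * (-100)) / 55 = -7514 / 165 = -45.54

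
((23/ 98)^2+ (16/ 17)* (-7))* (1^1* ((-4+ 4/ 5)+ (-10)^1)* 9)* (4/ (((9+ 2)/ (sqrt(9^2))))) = 103678866/ 40817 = 2540.09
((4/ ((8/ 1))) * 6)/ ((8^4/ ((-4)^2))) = 3/ 256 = 0.01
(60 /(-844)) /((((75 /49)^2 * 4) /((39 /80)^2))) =-1217307 /675200000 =-0.00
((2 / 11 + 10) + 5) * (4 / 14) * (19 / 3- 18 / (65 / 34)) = -200734 / 15015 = -13.37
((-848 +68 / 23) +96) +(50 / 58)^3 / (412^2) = -71321962815473 / 95217387568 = -749.04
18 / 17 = 1.06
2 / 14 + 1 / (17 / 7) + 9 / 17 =129 / 119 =1.08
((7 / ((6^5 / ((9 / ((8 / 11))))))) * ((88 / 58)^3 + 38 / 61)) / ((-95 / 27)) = -235735731 / 18090784640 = -0.01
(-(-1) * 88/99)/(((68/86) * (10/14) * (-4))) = -301/765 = -0.39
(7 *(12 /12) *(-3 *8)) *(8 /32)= -42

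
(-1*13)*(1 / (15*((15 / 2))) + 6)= -17576 / 225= -78.12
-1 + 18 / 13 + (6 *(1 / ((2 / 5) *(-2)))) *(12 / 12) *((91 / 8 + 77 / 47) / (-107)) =1356455 / 1046032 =1.30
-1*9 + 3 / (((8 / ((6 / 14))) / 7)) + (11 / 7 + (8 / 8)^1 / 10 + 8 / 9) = -13393 / 2520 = -5.31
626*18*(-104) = -1171872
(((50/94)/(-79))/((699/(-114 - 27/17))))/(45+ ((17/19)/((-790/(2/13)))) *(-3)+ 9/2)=40446250/1798193941179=0.00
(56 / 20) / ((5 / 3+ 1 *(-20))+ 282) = 0.01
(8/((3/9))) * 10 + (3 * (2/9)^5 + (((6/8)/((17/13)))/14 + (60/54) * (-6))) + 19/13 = 57205656617/243596808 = 234.84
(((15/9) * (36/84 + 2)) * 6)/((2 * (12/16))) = 340/21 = 16.19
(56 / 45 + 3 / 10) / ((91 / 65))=139 / 126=1.10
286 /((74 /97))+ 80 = 16831 /37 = 454.89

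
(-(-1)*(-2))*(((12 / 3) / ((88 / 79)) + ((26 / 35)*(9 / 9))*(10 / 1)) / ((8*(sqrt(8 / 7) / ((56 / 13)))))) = -1697*sqrt(14) / 572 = -11.10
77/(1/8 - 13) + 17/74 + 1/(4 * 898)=-78720257/13689112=-5.75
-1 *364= -364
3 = 3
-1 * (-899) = 899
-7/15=-0.47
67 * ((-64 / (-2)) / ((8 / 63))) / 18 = 938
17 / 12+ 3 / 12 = 1.67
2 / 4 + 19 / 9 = 47 / 18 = 2.61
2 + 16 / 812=410 / 203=2.02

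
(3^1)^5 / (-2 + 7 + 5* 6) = 243 / 35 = 6.94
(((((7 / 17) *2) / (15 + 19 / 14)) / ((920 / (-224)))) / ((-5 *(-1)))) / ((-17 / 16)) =87808 / 38054075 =0.00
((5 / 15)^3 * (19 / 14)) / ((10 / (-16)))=-76 / 945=-0.08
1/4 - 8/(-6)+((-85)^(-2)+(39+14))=4732387/86700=54.58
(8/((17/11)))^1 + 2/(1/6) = 292/17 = 17.18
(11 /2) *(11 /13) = 4.65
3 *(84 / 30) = 42 / 5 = 8.40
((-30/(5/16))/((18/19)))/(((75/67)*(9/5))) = -20368/405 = -50.29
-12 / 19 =-0.63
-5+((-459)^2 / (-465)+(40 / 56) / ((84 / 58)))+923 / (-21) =-7618341 / 15190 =-501.54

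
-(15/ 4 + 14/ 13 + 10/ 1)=-771/ 52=-14.83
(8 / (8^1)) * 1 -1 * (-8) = 9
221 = 221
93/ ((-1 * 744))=-1/ 8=-0.12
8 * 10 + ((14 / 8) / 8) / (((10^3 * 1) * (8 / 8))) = 2560007 / 32000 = 80.00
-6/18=-1/3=-0.33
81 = 81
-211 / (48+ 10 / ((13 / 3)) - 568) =2743 / 6730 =0.41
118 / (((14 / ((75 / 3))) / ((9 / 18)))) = 105.36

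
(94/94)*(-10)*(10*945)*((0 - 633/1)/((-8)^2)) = 14954625/16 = 934664.06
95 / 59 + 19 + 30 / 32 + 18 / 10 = 110201 / 4720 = 23.35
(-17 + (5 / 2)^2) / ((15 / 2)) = -43 / 30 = -1.43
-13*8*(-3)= 312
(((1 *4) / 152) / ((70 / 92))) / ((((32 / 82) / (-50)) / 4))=-4715 / 266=-17.73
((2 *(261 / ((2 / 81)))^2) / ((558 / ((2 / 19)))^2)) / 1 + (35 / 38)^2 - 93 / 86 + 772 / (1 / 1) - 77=41931560595 / 59670412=702.72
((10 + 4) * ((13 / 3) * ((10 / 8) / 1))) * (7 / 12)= 44.24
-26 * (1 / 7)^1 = -26 / 7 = -3.71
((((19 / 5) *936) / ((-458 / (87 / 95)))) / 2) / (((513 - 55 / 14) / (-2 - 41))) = 12255516 / 40802075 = 0.30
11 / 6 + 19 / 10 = 56 / 15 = 3.73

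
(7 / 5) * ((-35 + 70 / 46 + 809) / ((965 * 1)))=124859 / 110975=1.13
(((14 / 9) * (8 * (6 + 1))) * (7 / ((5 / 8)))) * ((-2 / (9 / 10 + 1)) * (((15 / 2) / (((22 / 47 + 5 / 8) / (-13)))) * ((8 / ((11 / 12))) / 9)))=68672880640 / 773091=88828.97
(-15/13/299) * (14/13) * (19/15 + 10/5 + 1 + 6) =-2156/50531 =-0.04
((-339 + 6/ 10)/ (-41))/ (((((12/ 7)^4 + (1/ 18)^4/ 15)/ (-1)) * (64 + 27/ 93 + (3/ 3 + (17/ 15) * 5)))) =-118983500693568/ 8834221430299519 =-0.01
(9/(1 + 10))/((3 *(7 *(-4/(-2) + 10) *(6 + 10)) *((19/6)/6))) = 9/23408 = 0.00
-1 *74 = -74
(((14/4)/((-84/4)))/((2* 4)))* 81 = -27/16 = -1.69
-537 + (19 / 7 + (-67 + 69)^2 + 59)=-3299 / 7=-471.29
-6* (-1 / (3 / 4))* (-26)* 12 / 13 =-192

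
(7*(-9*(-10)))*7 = 4410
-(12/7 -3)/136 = 9/952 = 0.01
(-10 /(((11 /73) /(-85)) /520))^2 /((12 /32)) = 8328758048000000 /363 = 22944237046831.96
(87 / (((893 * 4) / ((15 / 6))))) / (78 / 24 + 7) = 0.01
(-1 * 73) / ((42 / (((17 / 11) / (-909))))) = 1241 / 419958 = 0.00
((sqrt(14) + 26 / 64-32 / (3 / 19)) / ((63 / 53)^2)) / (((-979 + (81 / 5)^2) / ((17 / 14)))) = 0.24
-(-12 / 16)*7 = 21 / 4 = 5.25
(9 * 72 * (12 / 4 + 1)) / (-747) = -288 / 83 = -3.47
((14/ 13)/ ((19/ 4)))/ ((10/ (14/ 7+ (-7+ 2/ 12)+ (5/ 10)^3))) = -791/ 7410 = -0.11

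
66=66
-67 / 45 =-1.49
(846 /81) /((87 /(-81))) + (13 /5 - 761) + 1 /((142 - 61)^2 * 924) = -675213977447 /879042780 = -768.12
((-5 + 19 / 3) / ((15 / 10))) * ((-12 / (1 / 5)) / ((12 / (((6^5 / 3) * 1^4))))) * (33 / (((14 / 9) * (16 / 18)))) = -1924560 / 7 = -274937.14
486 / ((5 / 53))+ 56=26038 / 5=5207.60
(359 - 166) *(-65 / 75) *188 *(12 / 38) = -943384 / 95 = -9930.36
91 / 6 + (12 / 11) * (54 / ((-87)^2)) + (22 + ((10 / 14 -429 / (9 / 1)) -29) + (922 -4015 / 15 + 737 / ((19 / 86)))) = 29170782457 / 7382298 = 3951.45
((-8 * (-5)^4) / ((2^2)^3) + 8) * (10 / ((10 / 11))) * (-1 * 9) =55539 / 8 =6942.38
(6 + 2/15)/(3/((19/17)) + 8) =1748/3045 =0.57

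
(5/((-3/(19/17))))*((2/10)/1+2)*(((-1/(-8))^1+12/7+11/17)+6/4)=-264385/16184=-16.34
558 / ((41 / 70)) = 39060 / 41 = 952.68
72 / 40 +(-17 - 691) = -3531 / 5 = -706.20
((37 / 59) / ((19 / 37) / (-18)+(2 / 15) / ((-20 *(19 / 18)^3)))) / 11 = -4225486950 / 2534589673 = -1.67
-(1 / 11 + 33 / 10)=-373 / 110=-3.39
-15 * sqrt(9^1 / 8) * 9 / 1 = -143.19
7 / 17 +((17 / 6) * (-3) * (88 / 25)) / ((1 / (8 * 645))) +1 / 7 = -91860054 / 595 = -154386.65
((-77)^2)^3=208422380089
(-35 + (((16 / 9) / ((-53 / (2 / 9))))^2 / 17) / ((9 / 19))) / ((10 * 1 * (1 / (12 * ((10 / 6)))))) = -197383643878 / 2819766897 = -70.00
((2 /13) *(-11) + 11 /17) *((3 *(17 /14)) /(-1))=99 /26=3.81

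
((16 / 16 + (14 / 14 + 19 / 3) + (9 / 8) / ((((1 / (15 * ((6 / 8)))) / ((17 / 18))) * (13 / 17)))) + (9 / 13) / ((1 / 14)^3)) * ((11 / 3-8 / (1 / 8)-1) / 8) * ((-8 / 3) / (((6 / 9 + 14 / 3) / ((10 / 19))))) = 552166405 / 142272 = 3881.06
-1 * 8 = -8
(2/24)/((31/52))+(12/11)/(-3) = -229/1023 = -0.22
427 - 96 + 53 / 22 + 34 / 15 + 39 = 123643 / 330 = 374.68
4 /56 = 1 /14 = 0.07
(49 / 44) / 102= 49 / 4488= 0.01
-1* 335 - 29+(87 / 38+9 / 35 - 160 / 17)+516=3281499 / 22610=145.13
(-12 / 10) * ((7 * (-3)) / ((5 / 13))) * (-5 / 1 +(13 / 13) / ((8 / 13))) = -22113 / 100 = -221.13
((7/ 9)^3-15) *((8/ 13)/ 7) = -84736/ 66339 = -1.28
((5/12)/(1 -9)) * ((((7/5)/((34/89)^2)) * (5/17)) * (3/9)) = -0.05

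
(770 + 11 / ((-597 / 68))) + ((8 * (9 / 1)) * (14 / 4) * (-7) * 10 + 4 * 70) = -9904978 / 597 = -16591.25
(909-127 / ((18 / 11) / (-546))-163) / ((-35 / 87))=-750317 / 7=-107188.14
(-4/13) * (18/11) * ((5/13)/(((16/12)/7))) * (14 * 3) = -79380/1859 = -42.70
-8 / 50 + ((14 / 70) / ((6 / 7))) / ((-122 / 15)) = -1151 / 6100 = -0.19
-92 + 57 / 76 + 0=-365 / 4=-91.25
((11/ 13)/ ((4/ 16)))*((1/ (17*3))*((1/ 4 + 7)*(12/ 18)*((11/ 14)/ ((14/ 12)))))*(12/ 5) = 28072/ 54145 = 0.52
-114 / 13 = -8.77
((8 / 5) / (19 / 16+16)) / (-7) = -128 / 9625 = -0.01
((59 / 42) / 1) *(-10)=-295 / 21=-14.05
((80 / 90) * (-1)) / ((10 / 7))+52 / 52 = 0.38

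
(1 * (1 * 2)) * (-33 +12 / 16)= -129 / 2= -64.50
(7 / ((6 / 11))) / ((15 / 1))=77 / 90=0.86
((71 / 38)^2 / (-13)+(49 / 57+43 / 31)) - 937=-935.02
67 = 67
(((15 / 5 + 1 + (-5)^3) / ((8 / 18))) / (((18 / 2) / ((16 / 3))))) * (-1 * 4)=1936 / 3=645.33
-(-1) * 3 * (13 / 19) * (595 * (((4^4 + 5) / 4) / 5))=1211301 / 76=15938.17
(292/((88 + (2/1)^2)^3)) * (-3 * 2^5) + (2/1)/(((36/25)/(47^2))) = 3068.02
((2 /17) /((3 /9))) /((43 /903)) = 126 /17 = 7.41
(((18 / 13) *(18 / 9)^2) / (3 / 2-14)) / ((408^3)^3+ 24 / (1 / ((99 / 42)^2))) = -392 / 277171392498314645392706775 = -0.00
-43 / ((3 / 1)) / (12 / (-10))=215 / 18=11.94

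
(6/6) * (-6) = -6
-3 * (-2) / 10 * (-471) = -1413 / 5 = -282.60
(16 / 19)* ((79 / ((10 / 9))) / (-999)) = -632 / 10545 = -0.06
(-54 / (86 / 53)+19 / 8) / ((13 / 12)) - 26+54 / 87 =-1747745 / 32422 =-53.91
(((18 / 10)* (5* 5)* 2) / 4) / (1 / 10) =225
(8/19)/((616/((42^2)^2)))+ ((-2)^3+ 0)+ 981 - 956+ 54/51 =7621139/3553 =2144.99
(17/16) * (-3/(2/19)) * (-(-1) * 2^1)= -60.56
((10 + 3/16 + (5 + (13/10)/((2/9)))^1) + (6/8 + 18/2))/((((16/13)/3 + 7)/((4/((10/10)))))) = 16.62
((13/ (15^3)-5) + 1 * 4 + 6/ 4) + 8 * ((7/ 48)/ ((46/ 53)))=573821/ 310500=1.85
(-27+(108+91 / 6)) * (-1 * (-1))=577 / 6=96.17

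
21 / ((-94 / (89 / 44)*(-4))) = 1869 / 16544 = 0.11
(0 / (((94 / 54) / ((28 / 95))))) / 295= 0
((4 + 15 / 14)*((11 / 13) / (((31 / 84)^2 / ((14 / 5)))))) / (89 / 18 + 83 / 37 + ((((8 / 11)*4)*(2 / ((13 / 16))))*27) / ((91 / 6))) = 3673820326176 / 830182140395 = 4.43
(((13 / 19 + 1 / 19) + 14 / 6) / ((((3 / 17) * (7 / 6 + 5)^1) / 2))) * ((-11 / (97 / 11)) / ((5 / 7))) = -2015860 / 204573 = -9.85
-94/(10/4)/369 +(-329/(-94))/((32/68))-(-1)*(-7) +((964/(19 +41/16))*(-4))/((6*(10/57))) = -575594903/3394800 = -169.55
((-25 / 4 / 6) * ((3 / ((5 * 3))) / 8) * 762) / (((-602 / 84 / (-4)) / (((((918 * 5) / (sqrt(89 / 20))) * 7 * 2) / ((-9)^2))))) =-4165.26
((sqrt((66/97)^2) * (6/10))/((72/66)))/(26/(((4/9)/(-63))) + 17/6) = -0.00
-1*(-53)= 53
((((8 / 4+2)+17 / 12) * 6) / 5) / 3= 13 / 6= 2.17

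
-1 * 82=-82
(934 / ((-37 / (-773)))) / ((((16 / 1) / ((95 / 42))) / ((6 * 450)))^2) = 164933403609375 / 58016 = 2842895125.64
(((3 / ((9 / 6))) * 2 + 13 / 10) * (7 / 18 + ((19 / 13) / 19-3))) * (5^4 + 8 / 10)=-32780447 / 3900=-8405.24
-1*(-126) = 126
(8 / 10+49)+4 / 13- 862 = -52773 / 65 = -811.89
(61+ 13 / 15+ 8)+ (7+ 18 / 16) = 9359 / 120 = 77.99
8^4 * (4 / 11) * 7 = 114688 / 11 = 10426.18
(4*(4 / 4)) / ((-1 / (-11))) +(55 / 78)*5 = 3707 / 78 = 47.53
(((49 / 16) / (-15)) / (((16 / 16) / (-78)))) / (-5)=-637 / 200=-3.18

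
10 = 10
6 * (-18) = -108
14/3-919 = -2743/3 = -914.33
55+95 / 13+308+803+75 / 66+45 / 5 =338465 / 286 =1183.44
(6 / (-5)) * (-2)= 12 / 5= 2.40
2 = 2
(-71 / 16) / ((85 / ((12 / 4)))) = -213 / 1360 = -0.16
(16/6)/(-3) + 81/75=43/225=0.19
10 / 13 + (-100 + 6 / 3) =-1264 / 13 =-97.23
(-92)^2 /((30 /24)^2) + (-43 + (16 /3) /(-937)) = 377654639 /70275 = 5373.95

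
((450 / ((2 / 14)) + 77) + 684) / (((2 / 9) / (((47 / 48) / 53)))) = 551451 / 1696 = 325.15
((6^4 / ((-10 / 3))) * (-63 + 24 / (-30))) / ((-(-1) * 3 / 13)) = 2687256 / 25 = 107490.24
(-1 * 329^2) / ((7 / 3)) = -46389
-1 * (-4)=4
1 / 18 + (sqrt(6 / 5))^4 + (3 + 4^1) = 8.50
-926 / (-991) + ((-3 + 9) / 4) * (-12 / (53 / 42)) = -700118 / 52523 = -13.33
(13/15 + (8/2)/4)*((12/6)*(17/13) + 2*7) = 2016/65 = 31.02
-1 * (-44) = 44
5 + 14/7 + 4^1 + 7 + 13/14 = 265/14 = 18.93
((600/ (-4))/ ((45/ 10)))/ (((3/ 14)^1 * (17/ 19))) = -26600/ 153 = -173.86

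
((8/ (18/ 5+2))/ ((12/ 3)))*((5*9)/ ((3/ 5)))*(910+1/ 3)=341375/ 14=24383.93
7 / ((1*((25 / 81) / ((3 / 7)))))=9.72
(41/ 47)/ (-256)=-0.00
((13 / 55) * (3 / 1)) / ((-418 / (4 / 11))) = -78 / 126445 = -0.00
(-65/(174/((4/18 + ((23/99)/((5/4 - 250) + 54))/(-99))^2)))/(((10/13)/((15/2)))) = -608183286339005/3380988451165578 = -0.18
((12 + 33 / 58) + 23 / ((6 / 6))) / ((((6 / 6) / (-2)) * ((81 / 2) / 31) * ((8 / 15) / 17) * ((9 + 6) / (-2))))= 231.42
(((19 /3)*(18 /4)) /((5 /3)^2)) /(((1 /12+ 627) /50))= 6156 /7525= 0.82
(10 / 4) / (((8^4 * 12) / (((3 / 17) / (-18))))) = -5 / 10027008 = -0.00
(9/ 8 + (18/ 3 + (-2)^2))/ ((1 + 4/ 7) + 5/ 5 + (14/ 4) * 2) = 623/ 536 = 1.16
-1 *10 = -10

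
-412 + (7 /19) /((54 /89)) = -411.39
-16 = -16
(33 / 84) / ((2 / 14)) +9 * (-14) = -493 / 4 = -123.25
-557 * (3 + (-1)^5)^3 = -4456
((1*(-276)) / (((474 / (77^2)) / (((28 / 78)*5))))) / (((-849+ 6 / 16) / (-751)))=-114701011040 / 20916909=-5483.65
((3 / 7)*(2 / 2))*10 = 30 / 7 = 4.29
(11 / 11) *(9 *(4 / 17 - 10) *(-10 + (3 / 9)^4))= 134294 / 153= 877.74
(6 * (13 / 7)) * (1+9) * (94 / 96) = 3055 / 28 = 109.11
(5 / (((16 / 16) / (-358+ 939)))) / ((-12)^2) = 2905 / 144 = 20.17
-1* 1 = -1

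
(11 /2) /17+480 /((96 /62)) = 10551 /34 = 310.32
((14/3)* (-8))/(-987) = 16/423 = 0.04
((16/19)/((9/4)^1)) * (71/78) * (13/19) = 2272/9747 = 0.23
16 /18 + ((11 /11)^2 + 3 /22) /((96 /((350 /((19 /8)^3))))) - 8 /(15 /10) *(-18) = 66001528 /679041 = 97.20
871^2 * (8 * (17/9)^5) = 8617293874696/59049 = 145934628.44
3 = 3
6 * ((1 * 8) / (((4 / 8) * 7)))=96 / 7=13.71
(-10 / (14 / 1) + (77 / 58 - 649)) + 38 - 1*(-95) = -209247 / 406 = -515.39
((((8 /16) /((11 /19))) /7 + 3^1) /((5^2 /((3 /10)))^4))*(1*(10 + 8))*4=350649 /75195312500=0.00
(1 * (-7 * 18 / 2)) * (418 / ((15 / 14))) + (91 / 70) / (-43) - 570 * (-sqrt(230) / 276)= -2113745 / 86 + 95 * sqrt(230) / 46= -24547.11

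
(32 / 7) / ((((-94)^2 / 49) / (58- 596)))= -30128 / 2209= -13.64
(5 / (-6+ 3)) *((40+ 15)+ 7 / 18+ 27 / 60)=-10051 / 108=-93.06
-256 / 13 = -19.69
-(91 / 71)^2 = -8281 / 5041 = -1.64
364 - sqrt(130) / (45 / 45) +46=410 - sqrt(130)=398.60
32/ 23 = 1.39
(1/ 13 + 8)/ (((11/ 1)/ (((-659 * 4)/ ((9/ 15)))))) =-461300/ 143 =-3225.87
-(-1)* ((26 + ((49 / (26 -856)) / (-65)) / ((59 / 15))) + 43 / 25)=88234881 / 3183050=27.72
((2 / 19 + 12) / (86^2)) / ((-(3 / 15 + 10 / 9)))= -5175 / 4145458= -0.00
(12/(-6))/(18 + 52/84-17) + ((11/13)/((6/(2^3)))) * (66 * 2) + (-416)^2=38278015/221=173203.69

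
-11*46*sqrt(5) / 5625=-506*sqrt(5) / 5625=-0.20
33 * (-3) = -99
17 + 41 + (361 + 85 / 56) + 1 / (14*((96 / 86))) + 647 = 717415 / 672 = 1067.58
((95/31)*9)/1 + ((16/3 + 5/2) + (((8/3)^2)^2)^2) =1054593161/406782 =2592.53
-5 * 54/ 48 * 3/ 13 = -135/ 104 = -1.30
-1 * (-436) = 436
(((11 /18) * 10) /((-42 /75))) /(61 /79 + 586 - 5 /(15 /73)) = -9875 /508956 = -0.02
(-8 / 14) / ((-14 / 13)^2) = -169 / 343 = -0.49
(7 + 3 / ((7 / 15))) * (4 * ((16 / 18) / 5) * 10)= 6016 / 63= 95.49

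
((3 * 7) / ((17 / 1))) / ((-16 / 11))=-231 / 272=-0.85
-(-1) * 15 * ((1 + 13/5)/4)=27/2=13.50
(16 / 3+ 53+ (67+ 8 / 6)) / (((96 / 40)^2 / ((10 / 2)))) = 11875 / 108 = 109.95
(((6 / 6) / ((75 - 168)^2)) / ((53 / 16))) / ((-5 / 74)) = -1184 / 2291985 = -0.00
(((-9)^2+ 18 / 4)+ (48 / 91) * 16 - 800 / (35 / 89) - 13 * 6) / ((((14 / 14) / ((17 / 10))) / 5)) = -892109 / 52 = -17155.94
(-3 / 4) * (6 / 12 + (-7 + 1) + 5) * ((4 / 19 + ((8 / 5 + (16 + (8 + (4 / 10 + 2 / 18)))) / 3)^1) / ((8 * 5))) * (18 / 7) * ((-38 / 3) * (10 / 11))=-4573 / 1848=-2.47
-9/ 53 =-0.17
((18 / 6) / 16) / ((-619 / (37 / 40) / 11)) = -1221 / 396160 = -0.00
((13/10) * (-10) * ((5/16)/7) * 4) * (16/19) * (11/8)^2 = -7865/2128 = -3.70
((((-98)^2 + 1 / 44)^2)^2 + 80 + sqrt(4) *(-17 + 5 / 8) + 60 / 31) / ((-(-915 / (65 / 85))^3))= 723925572816250585052984153 / 145767663107931744000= 4966297.44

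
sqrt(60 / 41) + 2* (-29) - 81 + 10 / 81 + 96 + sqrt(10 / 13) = -40.79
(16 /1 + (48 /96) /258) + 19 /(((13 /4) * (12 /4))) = 17.95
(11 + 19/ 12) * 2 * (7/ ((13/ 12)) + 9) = 10117/ 26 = 389.12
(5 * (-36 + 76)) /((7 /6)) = 1200 /7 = 171.43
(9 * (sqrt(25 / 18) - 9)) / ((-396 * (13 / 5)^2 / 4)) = 225 / 1859 - 125 * sqrt(2) / 11154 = 0.11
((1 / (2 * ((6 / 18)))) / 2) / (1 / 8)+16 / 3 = 34 / 3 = 11.33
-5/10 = -1/2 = -0.50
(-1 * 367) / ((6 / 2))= -367 / 3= -122.33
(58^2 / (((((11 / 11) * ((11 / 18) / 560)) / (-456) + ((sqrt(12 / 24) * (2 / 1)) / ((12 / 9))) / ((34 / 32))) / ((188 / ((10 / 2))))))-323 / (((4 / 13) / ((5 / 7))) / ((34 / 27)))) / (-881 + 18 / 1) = 2171042399308592564101 / 1984932912299424955434-545160961750456074240 * sqrt(2) / 5251145270633399353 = -145.73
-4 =-4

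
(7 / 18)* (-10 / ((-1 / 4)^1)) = 140 / 9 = 15.56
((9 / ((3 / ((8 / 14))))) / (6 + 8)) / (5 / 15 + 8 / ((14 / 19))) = 18 / 1645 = 0.01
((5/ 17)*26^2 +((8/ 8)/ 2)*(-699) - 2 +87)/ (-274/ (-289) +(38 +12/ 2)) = -37961/ 25980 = -1.46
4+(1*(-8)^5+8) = -32756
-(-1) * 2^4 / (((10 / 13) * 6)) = 52 / 15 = 3.47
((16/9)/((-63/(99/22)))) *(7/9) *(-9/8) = 1/9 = 0.11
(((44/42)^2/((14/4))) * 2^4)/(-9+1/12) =-61952/110103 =-0.56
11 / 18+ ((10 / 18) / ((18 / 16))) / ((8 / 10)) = 1.23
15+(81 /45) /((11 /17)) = 978 /55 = 17.78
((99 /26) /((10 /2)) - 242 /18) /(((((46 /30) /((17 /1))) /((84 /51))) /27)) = -1869714 /299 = -6253.22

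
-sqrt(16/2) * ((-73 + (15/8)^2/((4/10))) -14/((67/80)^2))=48363891 * sqrt(2)/287296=238.07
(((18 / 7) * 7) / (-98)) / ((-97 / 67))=603 / 4753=0.13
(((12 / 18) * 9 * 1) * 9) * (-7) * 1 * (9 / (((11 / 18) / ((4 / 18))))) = -13608 / 11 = -1237.09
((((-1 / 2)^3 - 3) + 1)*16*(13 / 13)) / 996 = -17 / 498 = -0.03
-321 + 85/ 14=-4409/ 14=-314.93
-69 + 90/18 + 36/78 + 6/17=-13964/221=-63.19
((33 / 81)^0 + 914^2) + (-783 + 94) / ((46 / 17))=38416549 / 46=835142.37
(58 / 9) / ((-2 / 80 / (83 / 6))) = -96280 / 27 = -3565.93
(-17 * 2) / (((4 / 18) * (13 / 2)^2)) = -612 / 169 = -3.62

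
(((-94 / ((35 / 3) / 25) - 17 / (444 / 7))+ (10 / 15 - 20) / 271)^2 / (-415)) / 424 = -3208945714068249 / 13869858993074560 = -0.23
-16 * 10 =-160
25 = 25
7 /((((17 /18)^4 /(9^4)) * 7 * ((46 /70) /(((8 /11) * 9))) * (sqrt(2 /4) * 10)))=173564379072 * sqrt(2) /21130813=11616.07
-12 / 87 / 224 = -1 / 1624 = -0.00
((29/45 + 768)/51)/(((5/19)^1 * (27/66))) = 140.00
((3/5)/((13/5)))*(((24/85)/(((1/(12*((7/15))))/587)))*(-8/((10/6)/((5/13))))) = -28401408/71825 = -395.43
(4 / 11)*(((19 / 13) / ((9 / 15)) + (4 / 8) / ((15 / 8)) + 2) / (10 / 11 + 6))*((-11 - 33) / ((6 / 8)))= -161392 / 11115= -14.52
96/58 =48/29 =1.66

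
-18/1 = -18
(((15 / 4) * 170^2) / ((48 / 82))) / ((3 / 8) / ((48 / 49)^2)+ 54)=1137504000 / 334177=3403.90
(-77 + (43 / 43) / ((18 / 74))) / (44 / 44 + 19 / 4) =-2624 / 207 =-12.68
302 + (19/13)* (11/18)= 70877/234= 302.89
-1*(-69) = 69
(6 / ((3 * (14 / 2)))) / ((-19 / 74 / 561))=-83028 / 133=-624.27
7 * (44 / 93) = 308 / 93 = 3.31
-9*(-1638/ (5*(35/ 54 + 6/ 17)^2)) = 12423437208/ 4222805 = 2941.99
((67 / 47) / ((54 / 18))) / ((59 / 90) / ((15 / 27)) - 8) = -3350 / 48081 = -0.07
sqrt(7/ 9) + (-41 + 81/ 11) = -370/ 11 + sqrt(7)/ 3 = -32.75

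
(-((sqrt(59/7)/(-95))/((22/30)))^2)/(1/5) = -2655/305767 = -0.01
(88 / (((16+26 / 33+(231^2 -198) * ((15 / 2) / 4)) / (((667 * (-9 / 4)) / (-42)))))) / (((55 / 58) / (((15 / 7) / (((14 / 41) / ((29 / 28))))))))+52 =3299780550922 / 63194600917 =52.22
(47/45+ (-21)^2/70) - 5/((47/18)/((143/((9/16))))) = -2028133/4230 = -479.46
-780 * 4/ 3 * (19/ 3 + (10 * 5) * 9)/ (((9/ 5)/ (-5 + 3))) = 14237600/ 27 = 527318.52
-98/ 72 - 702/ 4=-176.86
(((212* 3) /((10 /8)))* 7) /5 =17808 /25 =712.32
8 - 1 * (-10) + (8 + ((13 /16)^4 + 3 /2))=1830801 /65536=27.94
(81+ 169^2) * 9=257778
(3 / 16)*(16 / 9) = 1 / 3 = 0.33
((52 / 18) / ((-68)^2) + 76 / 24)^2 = 4343469025 / 432972864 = 10.03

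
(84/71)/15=28/355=0.08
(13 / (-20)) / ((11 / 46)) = -2.72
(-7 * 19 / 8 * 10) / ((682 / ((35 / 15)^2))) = -32585 / 24552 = -1.33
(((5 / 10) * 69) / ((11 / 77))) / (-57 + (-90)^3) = -23 / 69434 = -0.00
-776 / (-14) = 388 / 7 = 55.43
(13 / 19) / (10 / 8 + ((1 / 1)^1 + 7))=52 / 703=0.07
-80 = -80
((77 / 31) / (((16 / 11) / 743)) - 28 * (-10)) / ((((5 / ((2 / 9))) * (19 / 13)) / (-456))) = -3328871 / 155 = -21476.59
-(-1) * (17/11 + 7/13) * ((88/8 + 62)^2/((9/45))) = 55525.94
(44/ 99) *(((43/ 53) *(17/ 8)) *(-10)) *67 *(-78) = 40044.09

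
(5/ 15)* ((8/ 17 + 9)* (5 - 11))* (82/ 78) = -13202/ 663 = -19.91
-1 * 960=-960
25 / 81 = 0.31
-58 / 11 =-5.27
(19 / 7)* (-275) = -5225 / 7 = -746.43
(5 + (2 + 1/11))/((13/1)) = 6/11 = 0.55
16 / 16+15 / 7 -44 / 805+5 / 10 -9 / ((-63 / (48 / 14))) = 45959 / 11270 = 4.08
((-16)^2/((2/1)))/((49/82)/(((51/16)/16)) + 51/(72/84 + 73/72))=769488/181895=4.23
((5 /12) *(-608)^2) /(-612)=-115520 /459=-251.68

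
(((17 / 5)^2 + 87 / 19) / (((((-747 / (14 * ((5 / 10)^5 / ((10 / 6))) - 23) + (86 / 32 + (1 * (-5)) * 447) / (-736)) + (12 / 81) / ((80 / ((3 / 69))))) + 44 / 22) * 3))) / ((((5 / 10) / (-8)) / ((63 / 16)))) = -93107007802368 / 10408074829615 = -8.95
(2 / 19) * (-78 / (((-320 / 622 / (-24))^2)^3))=-25724945864386866591 / 304000000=-84621532448.64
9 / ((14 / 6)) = 27 / 7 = 3.86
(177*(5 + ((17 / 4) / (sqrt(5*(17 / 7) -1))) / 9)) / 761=1003*sqrt(546) / 712296 + 885 / 761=1.20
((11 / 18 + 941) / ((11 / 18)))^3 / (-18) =-4868915518349 / 23958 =-203227127.40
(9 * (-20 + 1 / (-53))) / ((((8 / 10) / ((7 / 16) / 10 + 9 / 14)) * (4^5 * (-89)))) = 7343181 / 4327866368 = 0.00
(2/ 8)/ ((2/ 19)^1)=19/ 8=2.38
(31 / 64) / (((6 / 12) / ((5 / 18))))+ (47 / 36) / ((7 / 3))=3341 / 4032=0.83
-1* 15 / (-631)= 15 / 631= 0.02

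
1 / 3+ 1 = 4 / 3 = 1.33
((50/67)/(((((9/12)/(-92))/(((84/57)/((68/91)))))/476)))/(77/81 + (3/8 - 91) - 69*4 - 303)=70887398400/551592173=128.51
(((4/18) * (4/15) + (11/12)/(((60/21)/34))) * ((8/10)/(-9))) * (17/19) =-40273/46170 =-0.87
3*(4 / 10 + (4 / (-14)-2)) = -198 / 35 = -5.66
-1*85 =-85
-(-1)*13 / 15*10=26 / 3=8.67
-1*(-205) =205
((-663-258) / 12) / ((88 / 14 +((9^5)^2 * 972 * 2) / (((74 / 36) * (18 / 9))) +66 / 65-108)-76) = -0.00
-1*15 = -15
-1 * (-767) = 767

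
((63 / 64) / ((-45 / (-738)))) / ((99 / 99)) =16.14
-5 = -5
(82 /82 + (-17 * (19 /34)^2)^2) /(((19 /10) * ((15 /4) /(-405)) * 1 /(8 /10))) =-7287030 /5491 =-1327.09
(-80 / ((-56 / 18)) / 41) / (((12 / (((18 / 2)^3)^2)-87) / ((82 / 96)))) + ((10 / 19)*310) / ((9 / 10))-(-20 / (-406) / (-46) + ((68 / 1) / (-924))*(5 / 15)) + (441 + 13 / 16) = 269889650430871561 / 433127331373968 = 623.12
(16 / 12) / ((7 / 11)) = 44 / 21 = 2.10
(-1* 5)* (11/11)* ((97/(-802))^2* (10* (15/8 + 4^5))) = -1930491575/2572816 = -750.34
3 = 3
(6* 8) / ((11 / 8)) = 384 / 11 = 34.91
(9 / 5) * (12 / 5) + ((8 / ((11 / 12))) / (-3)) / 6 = 3164 / 825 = 3.84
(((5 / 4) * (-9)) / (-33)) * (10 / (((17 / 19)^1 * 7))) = 1425 / 2618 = 0.54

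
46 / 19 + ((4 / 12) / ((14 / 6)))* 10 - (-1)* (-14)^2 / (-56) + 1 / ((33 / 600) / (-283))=-5145.10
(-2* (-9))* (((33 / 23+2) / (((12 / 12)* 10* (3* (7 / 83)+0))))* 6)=118026 / 805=146.62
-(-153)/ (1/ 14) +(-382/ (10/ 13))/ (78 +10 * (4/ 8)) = 886447/ 415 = 2136.02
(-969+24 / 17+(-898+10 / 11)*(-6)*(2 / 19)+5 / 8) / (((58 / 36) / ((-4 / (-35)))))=-102423483 / 3606295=-28.40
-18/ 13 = -1.38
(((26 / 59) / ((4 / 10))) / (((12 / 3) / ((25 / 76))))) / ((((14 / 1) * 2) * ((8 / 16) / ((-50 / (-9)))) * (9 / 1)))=40625 / 10169712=0.00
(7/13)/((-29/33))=-0.61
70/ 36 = 35/ 18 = 1.94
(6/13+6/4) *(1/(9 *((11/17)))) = 289/858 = 0.34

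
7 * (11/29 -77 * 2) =-31185/29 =-1075.34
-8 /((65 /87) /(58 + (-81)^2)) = -4606824 /65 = -70874.22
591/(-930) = -0.64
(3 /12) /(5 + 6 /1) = 1 /44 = 0.02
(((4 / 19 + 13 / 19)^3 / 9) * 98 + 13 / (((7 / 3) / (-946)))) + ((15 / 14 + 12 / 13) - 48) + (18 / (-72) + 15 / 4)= -4257501008 / 802503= -5305.28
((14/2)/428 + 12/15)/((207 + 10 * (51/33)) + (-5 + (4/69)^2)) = 91492137/24371364320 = 0.00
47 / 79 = 0.59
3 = 3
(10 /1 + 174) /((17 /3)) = 552 /17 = 32.47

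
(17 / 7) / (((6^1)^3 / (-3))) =-17 / 504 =-0.03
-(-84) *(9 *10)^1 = 7560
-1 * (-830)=830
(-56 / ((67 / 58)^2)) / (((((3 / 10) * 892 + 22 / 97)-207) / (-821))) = 75011683040 / 132429989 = 566.43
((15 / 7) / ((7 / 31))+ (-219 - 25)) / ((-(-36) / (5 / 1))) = -57455 / 1764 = -32.57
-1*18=-18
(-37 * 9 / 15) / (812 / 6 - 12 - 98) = -333 / 380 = -0.88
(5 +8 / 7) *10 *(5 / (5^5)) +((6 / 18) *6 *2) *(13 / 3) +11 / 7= 19.00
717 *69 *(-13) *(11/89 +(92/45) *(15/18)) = -313785251/267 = -1175225.66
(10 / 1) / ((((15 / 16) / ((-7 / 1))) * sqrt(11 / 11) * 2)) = -112 / 3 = -37.33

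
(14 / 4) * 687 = 4809 / 2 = 2404.50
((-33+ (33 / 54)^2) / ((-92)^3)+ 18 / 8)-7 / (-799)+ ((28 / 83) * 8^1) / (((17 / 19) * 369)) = 2.27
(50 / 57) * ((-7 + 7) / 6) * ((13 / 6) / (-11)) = 0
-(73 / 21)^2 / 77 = -5329 / 33957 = -0.16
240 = 240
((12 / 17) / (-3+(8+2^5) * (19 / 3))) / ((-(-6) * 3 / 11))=22 / 12767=0.00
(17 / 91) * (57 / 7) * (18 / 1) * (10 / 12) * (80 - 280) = -2907000 / 637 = -4563.58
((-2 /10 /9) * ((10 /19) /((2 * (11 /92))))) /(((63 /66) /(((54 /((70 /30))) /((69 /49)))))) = -16 /19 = -0.84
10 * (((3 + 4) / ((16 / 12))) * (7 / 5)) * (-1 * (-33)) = 2425.50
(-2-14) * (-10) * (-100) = -16000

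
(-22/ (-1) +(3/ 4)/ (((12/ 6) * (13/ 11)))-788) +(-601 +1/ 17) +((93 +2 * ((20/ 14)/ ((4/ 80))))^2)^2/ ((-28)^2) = 269083159683503/ 416006864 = 646823.85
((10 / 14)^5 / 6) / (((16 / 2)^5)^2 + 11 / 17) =53125 / 1840730642377998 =0.00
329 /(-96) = -329 /96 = -3.43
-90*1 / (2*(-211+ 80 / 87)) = 0.21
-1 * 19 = -19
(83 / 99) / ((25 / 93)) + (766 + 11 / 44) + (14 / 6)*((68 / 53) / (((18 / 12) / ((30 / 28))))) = 771.51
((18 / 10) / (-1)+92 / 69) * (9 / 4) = -21 / 20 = -1.05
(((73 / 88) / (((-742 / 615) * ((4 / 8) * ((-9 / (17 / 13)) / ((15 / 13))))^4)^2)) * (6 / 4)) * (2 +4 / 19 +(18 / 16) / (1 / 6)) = 0.00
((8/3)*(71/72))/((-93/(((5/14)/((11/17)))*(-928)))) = 2800240/193347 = 14.48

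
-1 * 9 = -9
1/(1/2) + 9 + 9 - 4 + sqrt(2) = sqrt(2) + 16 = 17.41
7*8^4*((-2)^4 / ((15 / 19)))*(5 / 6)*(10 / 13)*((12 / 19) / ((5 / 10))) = 18350080 / 39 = 470514.87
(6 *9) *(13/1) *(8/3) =1872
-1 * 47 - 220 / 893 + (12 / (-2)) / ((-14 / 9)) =-271226 / 6251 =-43.39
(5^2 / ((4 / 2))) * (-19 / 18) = -475 / 36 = -13.19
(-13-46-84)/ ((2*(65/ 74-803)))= 5291/ 59357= 0.09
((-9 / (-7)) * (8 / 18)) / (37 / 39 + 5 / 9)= 117 / 308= 0.38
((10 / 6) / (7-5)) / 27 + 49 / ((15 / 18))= 47653 / 810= 58.83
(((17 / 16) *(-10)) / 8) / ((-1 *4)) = 85 / 256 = 0.33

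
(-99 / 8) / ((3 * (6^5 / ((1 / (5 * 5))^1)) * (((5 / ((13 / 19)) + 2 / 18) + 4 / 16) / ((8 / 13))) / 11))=-121 / 6460200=-0.00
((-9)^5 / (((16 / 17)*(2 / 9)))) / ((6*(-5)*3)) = 1003833 / 320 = 3136.98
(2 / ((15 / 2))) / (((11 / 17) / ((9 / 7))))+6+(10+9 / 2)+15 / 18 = 25252 / 1155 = 21.86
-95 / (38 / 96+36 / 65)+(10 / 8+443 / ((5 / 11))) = 51900871 / 59260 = 875.82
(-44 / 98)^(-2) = 2401 / 484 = 4.96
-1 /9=-0.11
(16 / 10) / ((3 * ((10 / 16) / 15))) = 64 / 5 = 12.80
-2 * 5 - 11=-21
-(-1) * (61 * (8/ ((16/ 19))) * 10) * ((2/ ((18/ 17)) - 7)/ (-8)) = 3702.36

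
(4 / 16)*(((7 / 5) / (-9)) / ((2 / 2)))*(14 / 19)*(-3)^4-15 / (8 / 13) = -20289 / 760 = -26.70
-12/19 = -0.63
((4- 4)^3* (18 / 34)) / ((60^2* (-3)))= 0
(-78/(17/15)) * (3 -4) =1170/17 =68.82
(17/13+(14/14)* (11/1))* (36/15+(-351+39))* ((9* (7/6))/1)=-520128/13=-40009.85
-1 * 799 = -799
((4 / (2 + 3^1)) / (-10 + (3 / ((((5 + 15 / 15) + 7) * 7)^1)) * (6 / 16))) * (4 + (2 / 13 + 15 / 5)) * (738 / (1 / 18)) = -276732288 / 36355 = -7611.95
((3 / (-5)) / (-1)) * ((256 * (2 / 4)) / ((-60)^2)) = 8 / 375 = 0.02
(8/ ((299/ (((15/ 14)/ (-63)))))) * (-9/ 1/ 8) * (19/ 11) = 285/ 322322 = 0.00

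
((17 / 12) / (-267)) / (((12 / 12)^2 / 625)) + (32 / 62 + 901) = 898.20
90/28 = 45/14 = 3.21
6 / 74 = 0.08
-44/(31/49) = -2156/31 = -69.55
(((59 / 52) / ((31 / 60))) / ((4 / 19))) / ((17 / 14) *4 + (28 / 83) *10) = 3256505 / 2569528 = 1.27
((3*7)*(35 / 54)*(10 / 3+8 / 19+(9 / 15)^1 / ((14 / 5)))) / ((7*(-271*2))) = -15835 / 1112184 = -0.01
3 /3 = 1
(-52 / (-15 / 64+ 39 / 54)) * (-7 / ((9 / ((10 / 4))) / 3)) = 174720 / 281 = 621.78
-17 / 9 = -1.89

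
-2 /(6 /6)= -2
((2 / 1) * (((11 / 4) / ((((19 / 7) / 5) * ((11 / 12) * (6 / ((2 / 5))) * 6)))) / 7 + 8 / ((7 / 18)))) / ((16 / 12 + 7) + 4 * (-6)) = -16423 / 6251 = -2.63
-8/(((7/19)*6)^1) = -76/21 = -3.62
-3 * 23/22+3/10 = -156/55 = -2.84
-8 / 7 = -1.14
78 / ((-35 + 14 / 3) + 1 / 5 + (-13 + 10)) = -1170 / 497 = -2.35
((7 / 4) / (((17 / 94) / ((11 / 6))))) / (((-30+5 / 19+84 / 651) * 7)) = -304513 / 3557556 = -0.09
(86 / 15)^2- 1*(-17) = 11221 / 225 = 49.87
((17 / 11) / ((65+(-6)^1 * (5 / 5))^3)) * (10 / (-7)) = -170 / 15814183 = -0.00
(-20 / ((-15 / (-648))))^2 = 746496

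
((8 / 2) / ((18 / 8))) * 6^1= 32 / 3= 10.67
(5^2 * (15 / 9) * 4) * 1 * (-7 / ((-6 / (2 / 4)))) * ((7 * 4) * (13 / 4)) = 79625 / 9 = 8847.22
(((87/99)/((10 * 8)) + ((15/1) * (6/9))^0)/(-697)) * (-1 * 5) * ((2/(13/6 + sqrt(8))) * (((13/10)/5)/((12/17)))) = -26533/7576800 + 2041 * sqrt(2)/631400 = 0.00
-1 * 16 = -16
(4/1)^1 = 4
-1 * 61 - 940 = -1001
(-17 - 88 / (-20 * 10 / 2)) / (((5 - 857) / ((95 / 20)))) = 7657 / 85200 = 0.09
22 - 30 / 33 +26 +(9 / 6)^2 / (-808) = 1674077 / 35552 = 47.09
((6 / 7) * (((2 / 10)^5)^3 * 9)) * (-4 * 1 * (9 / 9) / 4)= -54 / 213623046875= -0.00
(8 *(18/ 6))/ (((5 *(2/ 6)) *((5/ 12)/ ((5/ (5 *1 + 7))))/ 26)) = 1872/ 5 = 374.40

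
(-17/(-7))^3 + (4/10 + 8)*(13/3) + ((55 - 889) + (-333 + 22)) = -1876684/1715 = -1094.28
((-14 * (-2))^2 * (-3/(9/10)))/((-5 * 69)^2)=-0.02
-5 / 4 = -1.25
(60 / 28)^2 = 225 / 49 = 4.59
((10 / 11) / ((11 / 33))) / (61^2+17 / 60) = 1800 / 2456047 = 0.00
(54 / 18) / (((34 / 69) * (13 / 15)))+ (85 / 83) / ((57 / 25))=15629005 / 2091102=7.47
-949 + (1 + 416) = -532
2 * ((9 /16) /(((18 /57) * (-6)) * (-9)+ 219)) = 57 /11960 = 0.00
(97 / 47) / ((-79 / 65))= -6305 / 3713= -1.70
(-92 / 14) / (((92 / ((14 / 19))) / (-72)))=72 / 19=3.79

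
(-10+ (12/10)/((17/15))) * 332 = -50464/17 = -2968.47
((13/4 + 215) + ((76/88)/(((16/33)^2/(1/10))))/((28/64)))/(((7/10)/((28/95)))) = 490761/5320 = 92.25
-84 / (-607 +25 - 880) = 42 / 731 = 0.06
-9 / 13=-0.69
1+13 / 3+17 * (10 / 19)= 814 / 57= 14.28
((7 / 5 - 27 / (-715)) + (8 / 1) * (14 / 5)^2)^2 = 52607844496 / 12780625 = 4116.22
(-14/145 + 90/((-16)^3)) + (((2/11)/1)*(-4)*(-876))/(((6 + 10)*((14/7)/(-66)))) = -390240637/296960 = -1314.12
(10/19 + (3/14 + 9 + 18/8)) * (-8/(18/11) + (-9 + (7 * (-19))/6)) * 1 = -4139971/9576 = -432.33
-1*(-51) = 51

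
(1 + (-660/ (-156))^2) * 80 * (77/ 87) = 1338.17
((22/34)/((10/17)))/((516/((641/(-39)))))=-7051/201240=-0.04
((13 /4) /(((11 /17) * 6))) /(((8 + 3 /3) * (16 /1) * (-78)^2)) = 17 /17791488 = 0.00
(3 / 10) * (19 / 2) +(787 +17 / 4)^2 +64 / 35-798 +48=70037099 / 112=625331.24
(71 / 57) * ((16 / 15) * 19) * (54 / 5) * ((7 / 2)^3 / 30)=389.65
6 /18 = 1 /3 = 0.33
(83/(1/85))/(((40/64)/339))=3826632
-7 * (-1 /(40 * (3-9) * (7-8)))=7 /240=0.03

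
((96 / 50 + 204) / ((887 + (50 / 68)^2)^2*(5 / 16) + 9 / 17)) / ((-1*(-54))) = 6115073536 / 394752040469775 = 0.00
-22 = -22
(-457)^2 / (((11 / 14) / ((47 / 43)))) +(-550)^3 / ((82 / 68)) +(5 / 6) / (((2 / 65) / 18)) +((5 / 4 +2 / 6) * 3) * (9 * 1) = -10679992554159 / 77572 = -137678447.82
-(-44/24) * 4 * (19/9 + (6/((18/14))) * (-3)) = -2354/27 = -87.19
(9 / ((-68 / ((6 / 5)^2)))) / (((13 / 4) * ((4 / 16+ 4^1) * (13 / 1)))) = -1296 / 1221025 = -0.00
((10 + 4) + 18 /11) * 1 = 172 /11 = 15.64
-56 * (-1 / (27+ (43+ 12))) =28 / 41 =0.68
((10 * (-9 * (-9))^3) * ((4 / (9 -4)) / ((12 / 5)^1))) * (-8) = -14171760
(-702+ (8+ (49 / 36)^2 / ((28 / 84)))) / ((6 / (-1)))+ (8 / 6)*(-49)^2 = 8595263 / 2592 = 3316.07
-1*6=-6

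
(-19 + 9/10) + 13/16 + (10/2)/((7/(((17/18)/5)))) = -86449/5040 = -17.15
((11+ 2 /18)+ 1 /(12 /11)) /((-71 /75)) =-10825 /852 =-12.71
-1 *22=-22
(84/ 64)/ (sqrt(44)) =21 * sqrt(11)/ 352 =0.20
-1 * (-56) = 56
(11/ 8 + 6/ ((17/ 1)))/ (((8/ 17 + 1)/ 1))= 47/ 40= 1.18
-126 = -126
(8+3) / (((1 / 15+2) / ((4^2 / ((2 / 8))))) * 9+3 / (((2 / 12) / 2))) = 3520 / 11613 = 0.30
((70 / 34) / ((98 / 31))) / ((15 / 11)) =341 / 714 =0.48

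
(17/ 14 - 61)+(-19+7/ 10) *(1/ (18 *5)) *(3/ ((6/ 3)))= -84127/ 1400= -60.09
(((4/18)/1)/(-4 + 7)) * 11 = 22/27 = 0.81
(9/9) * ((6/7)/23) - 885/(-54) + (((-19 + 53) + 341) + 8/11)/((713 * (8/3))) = 16.62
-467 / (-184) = 467 / 184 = 2.54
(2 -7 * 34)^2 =55696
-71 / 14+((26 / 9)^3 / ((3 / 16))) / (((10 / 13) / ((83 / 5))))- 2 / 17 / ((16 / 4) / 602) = 35812022441 / 13012650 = 2752.09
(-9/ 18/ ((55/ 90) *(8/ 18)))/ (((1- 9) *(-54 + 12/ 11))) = -0.00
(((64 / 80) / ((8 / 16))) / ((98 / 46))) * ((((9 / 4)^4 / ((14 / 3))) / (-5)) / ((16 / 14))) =-452709 / 627200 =-0.72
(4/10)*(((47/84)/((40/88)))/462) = 47/44100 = 0.00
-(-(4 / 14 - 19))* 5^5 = -409375 / 7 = -58482.14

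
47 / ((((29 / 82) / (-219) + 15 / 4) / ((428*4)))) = 2889945024 / 134627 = 21466.31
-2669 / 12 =-222.42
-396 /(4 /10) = -990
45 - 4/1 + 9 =50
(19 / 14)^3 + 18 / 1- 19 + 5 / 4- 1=1.75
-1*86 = -86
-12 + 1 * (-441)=-453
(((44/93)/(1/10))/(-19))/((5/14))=-1232/1767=-0.70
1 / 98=0.01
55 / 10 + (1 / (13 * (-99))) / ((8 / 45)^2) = 50111 / 9152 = 5.48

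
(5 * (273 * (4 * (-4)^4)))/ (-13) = -107520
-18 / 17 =-1.06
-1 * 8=-8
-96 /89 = -1.08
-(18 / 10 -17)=76 / 5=15.20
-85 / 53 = -1.60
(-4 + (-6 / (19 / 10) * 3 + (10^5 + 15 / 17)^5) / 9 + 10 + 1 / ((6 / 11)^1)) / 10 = 111116013158401378432479.10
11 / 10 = 1.10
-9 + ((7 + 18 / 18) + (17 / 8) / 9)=-55 / 72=-0.76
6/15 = 2/5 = 0.40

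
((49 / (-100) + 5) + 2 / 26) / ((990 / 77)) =41741 / 117000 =0.36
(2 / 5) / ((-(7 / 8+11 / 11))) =-16 / 75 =-0.21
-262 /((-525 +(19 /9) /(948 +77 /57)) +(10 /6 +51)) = 21266409 /38338880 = 0.55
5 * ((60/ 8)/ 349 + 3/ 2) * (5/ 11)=13275/ 3839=3.46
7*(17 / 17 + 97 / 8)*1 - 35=455 / 8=56.88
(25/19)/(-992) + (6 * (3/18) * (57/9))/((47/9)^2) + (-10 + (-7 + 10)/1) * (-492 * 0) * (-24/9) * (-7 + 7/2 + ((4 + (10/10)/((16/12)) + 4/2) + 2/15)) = 9613799/41635232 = 0.23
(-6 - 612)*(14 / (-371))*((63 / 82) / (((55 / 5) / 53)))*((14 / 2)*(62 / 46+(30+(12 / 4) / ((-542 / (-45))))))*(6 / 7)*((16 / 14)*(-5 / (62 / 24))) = -76945152960 / 2125453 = -36201.77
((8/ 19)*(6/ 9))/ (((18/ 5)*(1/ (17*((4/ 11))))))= 2720/ 5643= 0.48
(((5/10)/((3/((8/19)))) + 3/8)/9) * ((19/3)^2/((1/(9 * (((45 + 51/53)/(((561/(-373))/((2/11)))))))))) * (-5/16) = 1460240915/47097072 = 31.00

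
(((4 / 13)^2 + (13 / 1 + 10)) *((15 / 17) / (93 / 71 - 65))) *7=-4156695 / 1855958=-2.24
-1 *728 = -728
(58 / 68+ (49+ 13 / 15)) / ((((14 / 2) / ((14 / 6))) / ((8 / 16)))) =25867 / 3060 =8.45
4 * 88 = 352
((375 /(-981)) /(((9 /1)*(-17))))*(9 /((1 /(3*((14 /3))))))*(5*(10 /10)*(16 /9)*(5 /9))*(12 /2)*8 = 11200000 /150093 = 74.62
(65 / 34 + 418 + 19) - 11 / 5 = 74241 / 170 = 436.71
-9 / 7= -1.29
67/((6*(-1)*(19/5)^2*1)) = -1675/2166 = -0.77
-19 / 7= -2.71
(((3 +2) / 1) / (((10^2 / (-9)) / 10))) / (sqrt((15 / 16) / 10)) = -6 * sqrt(6) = -14.70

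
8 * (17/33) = 4.12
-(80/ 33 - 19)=547/ 33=16.58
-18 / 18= -1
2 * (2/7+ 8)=116/7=16.57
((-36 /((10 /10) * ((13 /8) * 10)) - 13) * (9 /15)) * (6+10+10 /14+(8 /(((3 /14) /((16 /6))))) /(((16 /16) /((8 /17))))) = -67328153 /116025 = -580.29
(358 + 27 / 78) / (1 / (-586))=-2729881 / 13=-209990.85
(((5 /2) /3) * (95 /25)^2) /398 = 361 /11940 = 0.03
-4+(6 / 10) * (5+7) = 3.20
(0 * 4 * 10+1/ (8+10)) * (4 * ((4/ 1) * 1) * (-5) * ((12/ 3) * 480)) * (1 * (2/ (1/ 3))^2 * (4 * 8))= -9830400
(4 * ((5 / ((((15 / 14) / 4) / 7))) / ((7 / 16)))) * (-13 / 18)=-23296 / 27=-862.81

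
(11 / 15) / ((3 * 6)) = 11 / 270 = 0.04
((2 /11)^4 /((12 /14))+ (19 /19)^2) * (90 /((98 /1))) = 659685 /717409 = 0.92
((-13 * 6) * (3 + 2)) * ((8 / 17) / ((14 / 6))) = -9360 / 119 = -78.66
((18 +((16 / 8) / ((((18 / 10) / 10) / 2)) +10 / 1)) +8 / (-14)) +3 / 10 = 31469 / 630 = 49.95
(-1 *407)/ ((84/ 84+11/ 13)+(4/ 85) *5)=-89947/ 460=-195.54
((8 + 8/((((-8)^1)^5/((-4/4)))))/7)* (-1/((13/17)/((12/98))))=-1671219/9132032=-0.18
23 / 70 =0.33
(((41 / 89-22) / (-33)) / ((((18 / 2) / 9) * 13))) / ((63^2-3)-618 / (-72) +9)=7668 / 608388781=0.00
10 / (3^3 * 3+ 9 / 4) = 40 / 333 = 0.12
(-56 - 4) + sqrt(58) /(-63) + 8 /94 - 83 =-6717 /47 - sqrt(58) /63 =-143.04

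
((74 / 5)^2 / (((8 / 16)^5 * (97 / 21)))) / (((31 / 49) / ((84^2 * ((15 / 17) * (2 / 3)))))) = 2544587329536 / 255595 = 9955544.24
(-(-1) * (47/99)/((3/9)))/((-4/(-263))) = 93.64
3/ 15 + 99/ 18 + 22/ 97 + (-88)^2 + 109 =7623159/ 970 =7858.93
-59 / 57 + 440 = 25021 / 57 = 438.96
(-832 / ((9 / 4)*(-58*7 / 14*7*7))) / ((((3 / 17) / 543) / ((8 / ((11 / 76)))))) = 6226075648 / 140679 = 44257.32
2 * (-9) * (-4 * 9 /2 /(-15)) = -108 /5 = -21.60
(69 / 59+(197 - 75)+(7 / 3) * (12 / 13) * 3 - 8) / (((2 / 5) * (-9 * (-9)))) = 155485 / 41418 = 3.75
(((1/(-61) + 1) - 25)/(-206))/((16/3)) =4395/201056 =0.02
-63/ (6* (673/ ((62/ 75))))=-0.01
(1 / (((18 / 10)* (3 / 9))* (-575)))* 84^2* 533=-1253616 / 115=-10901.01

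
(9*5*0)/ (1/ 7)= 0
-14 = -14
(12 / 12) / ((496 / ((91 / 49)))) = 13 / 3472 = 0.00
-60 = -60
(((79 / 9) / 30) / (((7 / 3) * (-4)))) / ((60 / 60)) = -79 / 2520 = -0.03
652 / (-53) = -652 / 53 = -12.30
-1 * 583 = -583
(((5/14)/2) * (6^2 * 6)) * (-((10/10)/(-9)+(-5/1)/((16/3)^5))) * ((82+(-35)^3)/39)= -226698271115/47710208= -4751.57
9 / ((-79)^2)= 9 / 6241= 0.00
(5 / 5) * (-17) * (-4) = 68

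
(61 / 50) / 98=61 / 4900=0.01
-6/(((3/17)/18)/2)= -1224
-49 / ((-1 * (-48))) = -49 / 48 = -1.02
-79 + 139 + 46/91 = 5506/91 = 60.51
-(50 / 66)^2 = -625 / 1089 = -0.57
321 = 321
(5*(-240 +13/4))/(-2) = 4735/8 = 591.88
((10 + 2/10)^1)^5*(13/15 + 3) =6670488186/15625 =426911.24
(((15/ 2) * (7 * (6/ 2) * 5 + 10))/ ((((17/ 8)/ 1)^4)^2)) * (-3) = -43411046400/ 6975757441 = -6.22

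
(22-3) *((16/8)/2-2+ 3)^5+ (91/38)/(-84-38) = 2818597/4636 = 607.98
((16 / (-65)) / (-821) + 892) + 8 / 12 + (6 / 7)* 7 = 143872088 / 160095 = 898.67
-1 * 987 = -987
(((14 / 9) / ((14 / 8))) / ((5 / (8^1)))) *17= 1088 / 45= 24.18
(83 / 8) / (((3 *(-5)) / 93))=-2573 / 40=-64.32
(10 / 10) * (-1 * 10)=-10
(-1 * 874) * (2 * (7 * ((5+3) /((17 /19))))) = -1859872 /17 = -109404.24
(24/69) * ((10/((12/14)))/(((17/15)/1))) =1400/391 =3.58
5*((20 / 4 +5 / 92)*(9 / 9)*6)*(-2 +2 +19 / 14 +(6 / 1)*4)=2476125 / 644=3844.91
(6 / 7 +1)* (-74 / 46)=-481 / 161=-2.99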